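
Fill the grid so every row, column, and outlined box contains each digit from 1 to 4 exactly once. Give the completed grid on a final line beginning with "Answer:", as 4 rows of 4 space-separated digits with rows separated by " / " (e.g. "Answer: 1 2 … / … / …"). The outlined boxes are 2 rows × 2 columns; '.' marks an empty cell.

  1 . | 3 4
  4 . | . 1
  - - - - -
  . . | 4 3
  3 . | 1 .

Step 1. [r1c2∈{2}] r1c2's peers cover all but 2, so r1c2=2.
Step 2. [r2c3∈{2}] r2c3's peers cover all but 2 ⇒ r2c3=2.
Step 3. [r2c2∈{3}] r2c2 has the single candidate 3 ⇒ r2c2=3.
Step 4. [r3c2∈{1}] only 1 remains possible at r3c2 ⇒ r3c2=1.
Step 5. [r3c1∈{2}] nothing but 2 survives at r3c1 ⇒ r3c1=2.
Step 6. [r4c4∈{2}] r4c4 is down to just 2. So r4c4=2.
Step 7. [r4c2∈{4}] only 4 remains possible at r4c2. So r4c2=4.

Answer: 1 2 3 4 / 4 3 2 1 / 2 1 4 3 / 3 4 1 2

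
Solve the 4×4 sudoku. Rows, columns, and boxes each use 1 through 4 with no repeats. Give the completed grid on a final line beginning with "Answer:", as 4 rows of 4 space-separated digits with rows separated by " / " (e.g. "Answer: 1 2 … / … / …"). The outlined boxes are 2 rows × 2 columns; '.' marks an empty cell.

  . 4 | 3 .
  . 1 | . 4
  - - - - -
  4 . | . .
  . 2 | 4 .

Step 1. [r1c4∈{1,2}] across row 1, 1 lands solely at r1c4, so r1c4=1.
Step 2. [r3c4∈{2,3}] in col 4, 2 fits only at r3c4. So r3c4=2.
Step 3. [r2c1∈{2,3}] r2c1 is the only open cell in row 2 admitting 3 ⇒ r2c1=3.
Step 4. [r4c4∈{3}] r4c4's peers cover all but 3 ⇒ r4c4=3.
Step 5. [r1c1∈{2}] r1c1 has the single candidate 2, so r1c1=2.
Step 6. [r4c1∈{1}] r4c1 is down to just 1, so r4c1=1.
Step 7. [r3c3∈{1}] only 1 remains possible at r3c3 ⇒ r3c3=1.
Step 8. [r3c2∈{3}] only 3 remains possible at r3c2, so r3c2=3.
Step 9. [r2c3∈{2}] nothing but 2 survives at r2c3. So r2c3=2.

Answer: 2 4 3 1 / 3 1 2 4 / 4 3 1 2 / 1 2 4 3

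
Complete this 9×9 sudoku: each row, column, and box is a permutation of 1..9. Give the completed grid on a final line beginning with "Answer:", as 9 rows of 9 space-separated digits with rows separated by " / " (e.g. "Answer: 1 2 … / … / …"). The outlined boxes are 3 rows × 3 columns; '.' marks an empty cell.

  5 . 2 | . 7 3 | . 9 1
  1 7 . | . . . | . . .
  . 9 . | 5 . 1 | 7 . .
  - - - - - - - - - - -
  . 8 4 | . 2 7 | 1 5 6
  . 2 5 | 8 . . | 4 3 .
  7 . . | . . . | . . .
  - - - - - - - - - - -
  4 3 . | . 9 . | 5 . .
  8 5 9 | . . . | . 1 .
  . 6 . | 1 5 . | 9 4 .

Step 1. [r7c8∈{2,6,7,8}] in col 8, 7 fits only at r7c8 ⇒ r7c8=7.
Step 2. [r1c7∈{6,8}] r1c7 is the only open cell in row 1 admitting 8 ⇒ r1c7=8.
Step 3. [r1c4∈{4,6}] across row 1, 6 lands solely at r1c4. So r1c4=6.
Step 4. [r7c4∈{2}] only 2 remains possible at r7c4, so r7c4=2.
Step 5. [r2c6∈{2,4,8,9}] r2c6 is the only open cell in col 6 admitting 2, so r2c6=2.
Step 6. [r9c9∈{2,3,8}] r9c9 is the only open cell in row 9 admitting 3. So r9c9=3.
Step 7. [r7c6∈{6,8}] 6 has one home in row 7: r7c6. So r7c6=6.
Step 8. [r5c6∈{9}] nothing but 9 survives at r5c6 ⇒ r5c6=9.
Step 9. [r4c4∈{3}] only 3 remains possible at r4c4. So r4c4=3.
Step 10. [r6c3∈{1,3,6}] in row 6, 3 fits only at r6c3. So r6c3=3.
Step 11. [r6c4∈{4}] r6c4 has the single candidate 4, so r6c4=4.
Step 12. [r2c8∈{6}] r2c8 has the single candidate 6 ⇒ r2c8=6.
Step 13. [r8c9∈{2}] r8c9 is down to just 2, so r8c9=2.
Step 14. [r3c9∈{4}] nothing but 4 survives at r3c9 ⇒ r3c9=4.
Step 15. [r5c5∈{1,6}] across row 5, 1 lands solely at r5c5, so r5c5=1.
Step 16. [r3c3∈{6,8}] r3c3 is the only open cell in col 3 admitting 6. So r3c3=6.
Step 17. [r6c8∈{2,8}] in col 8, 8 fits only at r6c8. So r6c8=8.
Step 18. [r2c5∈{4,8}] r2c5 is the only open cell in row 2 admitting 4, so r2c5=4.
Step 19. [r3c1∈{3}] r3c1 is down to just 3 ⇒ r3c1=3.
Step 20. [r8c6∈{4}] nothing but 4 survives at r8c6, so r8c6=4.
Step 21. [r7c9∈{8}] only 8 remains possible at r7c9 ⇒ r7c9=8.
Step 22. [r5c1∈{6}] r5c1 has the single candidate 6, so r5c1=6.
Step 23. [r8c4∈{7}] r8c4 has the single candidate 7 ⇒ r8c4=7.
Step 24. [r2c4∈{9}] only 9 remains possible at r2c4. So r2c4=9.
Step 25. [r2c7∈{3}] nothing but 3 survives at r2c7 ⇒ r2c7=3.
Step 26. [r8c5∈{3}] r8c5 has the single candidate 3 ⇒ r8c5=3.
Step 27. [r2c9∈{5}] r2c9 is down to just 5 ⇒ r2c9=5.
Step 28. [r6c6∈{5}] nothing but 5 survives at r6c6 ⇒ r6c6=5.
Step 29. [r6c9∈{9}] r6c9 has the single candidate 9. So r6c9=9.
Step 30. [r6c7∈{2}] nothing but 2 survives at r6c7, so r6c7=2.
Step 31. [r7c3∈{1}] r7c3 has the single candidate 1, so r7c3=1.
Step 32. [r9c6∈{8}] nothing but 8 survives at r9c6, so r9c6=8.
Step 33. [r8c7∈{6}] nothing but 6 survives at r8c7 ⇒ r8c7=6.
Step 34. [r9c1∈{2}] r9c1 has the single candidate 2 ⇒ r9c1=2.
Step 35. [r9c3∈{7}] r9c3 is down to just 7. So r9c3=7.
Step 36. [r3c8∈{2}] only 2 remains possible at r3c8, so r3c8=2.
Step 37. [r2c3∈{8}] nothing but 8 survives at r2c3 ⇒ r2c3=8.
Step 38. [r3c5∈{8}] r3c5 has the single candidate 8, so r3c5=8.
Step 39. [r6c5∈{6}] r6c5 has the single candidate 6 ⇒ r6c5=6.
Step 40. [r6c2∈{1}] r6c2 is down to just 1 ⇒ r6c2=1.
Step 41. [r1c2∈{4}] r1c2's peers cover all but 4 ⇒ r1c2=4.
Step 42. [r4c1∈{9}] nothing but 9 survives at r4c1 ⇒ r4c1=9.
Step 43. [r5c9∈{7}] only 7 remains possible at r5c9 ⇒ r5c9=7.

Answer: 5 4 2 6 7 3 8 9 1 / 1 7 8 9 4 2 3 6 5 / 3 9 6 5 8 1 7 2 4 / 9 8 4 3 2 7 1 5 6 / 6 2 5 8 1 9 4 3 7 / 7 1 3 4 6 5 2 8 9 / 4 3 1 2 9 6 5 7 8 / 8 5 9 7 3 4 6 1 2 / 2 6 7 1 5 8 9 4 3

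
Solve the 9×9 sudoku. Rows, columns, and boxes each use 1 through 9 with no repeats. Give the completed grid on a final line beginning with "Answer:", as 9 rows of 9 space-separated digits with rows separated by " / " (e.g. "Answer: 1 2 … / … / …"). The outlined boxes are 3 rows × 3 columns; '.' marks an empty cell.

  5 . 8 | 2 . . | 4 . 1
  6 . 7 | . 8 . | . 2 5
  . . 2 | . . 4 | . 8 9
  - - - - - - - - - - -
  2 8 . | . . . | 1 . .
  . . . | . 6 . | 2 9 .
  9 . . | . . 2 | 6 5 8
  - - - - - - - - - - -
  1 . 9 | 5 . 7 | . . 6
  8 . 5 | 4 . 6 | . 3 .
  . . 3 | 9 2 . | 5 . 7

Step 1. [r3c1∈{3}] r3c1 has the single candidate 3 ⇒ r3c1=3.
Step 2. [r2c2∈{1,4,9}] in row 2, 4 fits only at r2c2, so r2c2=4.
Step 3. [r2c6∈{1,3,9}] 9 has one home in row 2: r2c6. So r2c6=9.
Step 4. [r2c4∈{1,3}] in row 2, 1 fits only at r2c4, so r2c4=1.
Step 5. [r5c1∈{4,7}] in col 1, 7 fits only at r5c1. So r5c1=7.
Step 6. [r4c8∈{4,7}] across box 6, 7 lands solely at r4c8, so r4c8=7.
Step 7. [r4c4∈{3}] r4c4's peers cover all but 3. So r4c4=3.
Step 8. [r1c5∈{3,7}] across row 1, 7 lands solely at r1c5 ⇒ r1c5=7.
Step 9. [r4c9∈{4}] nothing but 4 survives at r4c9, so r4c9=4.
Step 10. [r5c2∈{1,3,5}] r5c2 is the only open cell in col 2 admitting 5. So r5c2=5.
Step 11. [r6c5∈{1,4}] col 5 places 4 nowhere but r6c5, so r6c5=4.
Step 12. [r5c6∈{1,8}] 1 has one home in box 5: r5c6, so r5c6=1.
Step 13. [r3c2∈{1}] r3c2 is down to just 1, so r3c2=1.
Step 14. [r9c1∈{4}] r9c1 is down to just 4 ⇒ r9c1=4.
Step 15. [r4c6∈{5}] r4c6's peers cover all but 5, so r4c6=5.
Step 16. [r8c2∈{2,7}] r8c2 is the only open cell in row 8 admitting 7, so r8c2=7.
Step 17. [r9c8∈{1}] r9c8 is down to just 1. So r9c8=1.
Step 18. [r1c6∈{3}] r1c6's peers cover all but 3, so r1c6=3.
Step 19. [r8c7∈{9}] r8c7 has the single candidate 9. So r8c7=9.
Step 20. [r5c3∈{4}] only 4 remains possible at r5c3 ⇒ r5c3=4.
Step 21. [r8c9∈{2}] r8c9 has the single candidate 2. So r8c9=2.
Step 22. [r6c3∈{1}] nothing but 1 survives at r6c3. So r6c3=1.
Step 23. [r5c9∈{3}] r5c9's peers cover all but 3 ⇒ r5c9=3.
Step 24. [r9c2∈{6}] r9c2 has the single candidate 6 ⇒ r9c2=6.
Step 25. [r3c4∈{6}] r3c4's peers cover all but 6, so r3c4=6.
Step 26. [r6c2∈{3}] nothing but 3 survives at r6c2 ⇒ r6c2=3.
Step 27. [r3c5∈{5}] only 5 remains possible at r3c5. So r3c5=5.
Step 28. [r7c8∈{4}] r7c8 is down to just 4 ⇒ r7c8=4.
Step 29. [r7c7∈{8}] only 8 remains possible at r7c7, so r7c7=8.
Step 30. [r8c5∈{1}] nothing but 1 survives at r8c5, so r8c5=1.
Step 31. [r7c5∈{3}] r7c5 has the single candidate 3, so r7c5=3.
Step 32. [r1c2∈{9}] only 9 remains possible at r1c2 ⇒ r1c2=9.
Step 33. [r2c7∈{3}] r2c7 is down to just 3. So r2c7=3.
Step 34. [r4c3∈{6}] r4c3 is down to just 6. So r4c3=6.
Step 35. [r5c4∈{8}] r5c4's peers cover all but 8. So r5c4=8.
Step 36. [r9c6∈{8}] r9c6 has the single candidate 8. So r9c6=8.
Step 37. [r4c5∈{9}] r4c5 has the single candidate 9 ⇒ r4c5=9.
Step 38. [r7c2∈{2}] nothing but 2 survives at r7c2 ⇒ r7c2=2.
Step 39. [r3c7∈{7}] r3c7's peers cover all but 7 ⇒ r3c7=7.
Step 40. [r1c8∈{6}] r1c8 is down to just 6 ⇒ r1c8=6.
Step 41. [r6c4∈{7}] r6c4 is down to just 7 ⇒ r6c4=7.

Answer: 5 9 8 2 7 3 4 6 1 / 6 4 7 1 8 9 3 2 5 / 3 1 2 6 5 4 7 8 9 / 2 8 6 3 9 5 1 7 4 / 7 5 4 8 6 1 2 9 3 / 9 3 1 7 4 2 6 5 8 / 1 2 9 5 3 7 8 4 6 / 8 7 5 4 1 6 9 3 2 / 4 6 3 9 2 8 5 1 7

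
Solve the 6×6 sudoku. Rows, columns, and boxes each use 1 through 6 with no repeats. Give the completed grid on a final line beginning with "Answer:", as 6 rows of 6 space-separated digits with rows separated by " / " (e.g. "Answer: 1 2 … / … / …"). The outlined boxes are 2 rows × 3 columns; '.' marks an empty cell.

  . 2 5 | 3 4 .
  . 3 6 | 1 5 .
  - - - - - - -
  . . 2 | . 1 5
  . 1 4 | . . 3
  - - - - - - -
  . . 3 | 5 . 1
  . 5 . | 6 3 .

Step 1. [r5c2∈{4,6}] col 2 places 4 nowhere but r5c2 ⇒ r5c2=4.
Step 2. [r5c5∈{2}] r5c5 is down to just 2, so r5c5=2.
Step 3. [r3c2∈{6}] r3c2 is down to just 6 ⇒ r3c2=6.
Step 4. [r6c1∈{1,2}] in row 6, 2 fits only at r6c1, so r6c1=2.
Step 5. [r4c4∈{2}] nothing but 2 survives at r4c4, so r4c4=2.
Step 6. [r4c5∈{6}] only 6 remains possible at r4c5 ⇒ r4c5=6.
Step 7. [r6c6∈{4}] r6c6's peers cover all but 4, so r6c6=4.
Step 8. [r5c1∈{6}] r5c1 has the single candidate 6. So r5c1=6.
Step 9. [r2c1∈{4}] nothing but 4 survives at r2c1, so r2c1=4.
Step 10. [r4c1∈{5}] r4c1 is down to just 5, so r4c1=5.
Step 11. [r2c6∈{2}] r2c6's peers cover all but 2. So r2c6=2.
Step 12. [r1c1∈{1}] r1c1's peers cover all but 1 ⇒ r1c1=1.
Step 13. [r3c1∈{3}] r3c1 is down to just 3, so r3c1=3.
Step 14. [r6c3∈{1}] nothing but 1 survives at r6c3, so r6c3=1.
Step 15. [r1c6∈{6}] r1c6 has the single candidate 6. So r1c6=6.
Step 16. [r3c4∈{4}] r3c4 has the single candidate 4, so r3c4=4.

Answer: 1 2 5 3 4 6 / 4 3 6 1 5 2 / 3 6 2 4 1 5 / 5 1 4 2 6 3 / 6 4 3 5 2 1 / 2 5 1 6 3 4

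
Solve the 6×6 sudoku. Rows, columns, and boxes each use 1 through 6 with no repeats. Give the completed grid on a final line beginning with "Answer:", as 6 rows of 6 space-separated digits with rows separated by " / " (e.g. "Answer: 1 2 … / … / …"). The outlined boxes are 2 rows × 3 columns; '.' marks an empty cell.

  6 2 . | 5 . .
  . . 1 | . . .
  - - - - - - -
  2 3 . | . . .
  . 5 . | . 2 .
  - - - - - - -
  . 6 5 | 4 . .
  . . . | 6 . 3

Step 1. [r2c2∈{4}] r2c2 is down to just 4 ⇒ r2c2=4.
Step 2. [r5c5∈{1}] nothing but 1 survives at r5c5. So r5c5=1.
Step 3. [r3c6∈{1,4,5,6}] across col 6, 5 lands solely at r3c6 ⇒ r3c6=5.
Step 4. [r4c1∈{1,4}] 1 has one home in box 3: r4c1, so r4c1=1.
Step 5. [r2c4∈{2,3}] col 4 places 2 nowhere but r2c4, so r2c4=2.
Step 6. [r2c6∈{6}] r2c6 has the single candidate 6. So r2c6=6.
Step 7. [r4c6∈{4}] r4c6 is down to just 4. So r4c6=4.
Step 8. [r2c5∈{3}] r2c5's peers cover all but 3. So r2c5=3.
Step 9. [r3c3∈{4,6}] 4 has one home in row 3: r3c3. So r3c3=4.
Step 10. [r3c5∈{6}] only 6 remains possible at r3c5. So r3c5=6.
Step 11. [r3c4∈{1}] only 1 remains possible at r3c4 ⇒ r3c4=1.
Step 12. [r6c5∈{5}] only 5 remains possible at r6c5, so r6c5=5.
Step 13. [r1c5∈{4}] only 4 remains possible at r1c5. So r1c5=4.
Step 14. [r4c4∈{3}] r4c4 has the single candidate 3. So r4c4=3.
Step 15. [r6c1∈{4}] r6c1 has the single candidate 4 ⇒ r6c1=4.
Step 16. [r1c6∈{1}] r1c6's peers cover all but 1. So r1c6=1.
Step 17. [r6c2∈{1}] r6c2's peers cover all but 1, so r6c2=1.
Step 18. [r2c1∈{5}] r2c1 is down to just 5 ⇒ r2c1=5.
Step 19. [r1c3∈{3}] nothing but 3 survives at r1c3. So r1c3=3.
Step 20. [r5c1∈{3}] nothing but 3 survives at r5c1. So r5c1=3.
Step 21. [r5c6∈{2}] r5c6 has the single candidate 2 ⇒ r5c6=2.
Step 22. [r6c3∈{2}] nothing but 2 survives at r6c3 ⇒ r6c3=2.
Step 23. [r4c3∈{6}] nothing but 6 survives at r4c3 ⇒ r4c3=6.

Answer: 6 2 3 5 4 1 / 5 4 1 2 3 6 / 2 3 4 1 6 5 / 1 5 6 3 2 4 / 3 6 5 4 1 2 / 4 1 2 6 5 3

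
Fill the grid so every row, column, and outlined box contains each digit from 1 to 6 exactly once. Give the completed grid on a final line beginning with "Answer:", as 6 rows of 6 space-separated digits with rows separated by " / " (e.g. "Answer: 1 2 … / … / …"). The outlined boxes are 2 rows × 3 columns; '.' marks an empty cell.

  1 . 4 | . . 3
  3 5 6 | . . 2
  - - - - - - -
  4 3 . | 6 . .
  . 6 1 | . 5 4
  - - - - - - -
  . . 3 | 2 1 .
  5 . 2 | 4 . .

Step 1. [r6c6∈{6}] only 6 remains possible at r6c6, so r6c6=6.
Step 2. [r5c1∈{6}] r5c1's peers cover all but 6 ⇒ r5c1=6.
Step 3. [r1c2∈{2}] r1c2 has the single candidate 2, so r1c2=2.
Step 4. [r3c6∈{1}] nothing but 1 survives at r3c6. So r3c6=1.
Step 5. [r4c4∈{3}] r4c4 has the single candidate 3 ⇒ r4c4=3.
Step 6. [r2c5∈{4}] r2c5 is down to just 4. So r2c5=4.
Step 7. [r6c2∈{1}] r6c2 has the single candidate 1 ⇒ r6c2=1.
Step 8. [r5c2∈{4}] only 4 remains possible at r5c2, so r5c2=4.
Step 9. [r5c6∈{5}] r5c6 is down to just 5, so r5c6=5.
Step 10. [r1c4∈{5}] only 5 remains possible at r1c4 ⇒ r1c4=5.
Step 11. [r1c5∈{6}] r1c5 has the single candidate 6 ⇒ r1c5=6.
Step 12. [r3c5∈{2}] only 2 remains possible at r3c5, so r3c5=2.
Step 13. [r4c1∈{2}] r4c1 has the single candidate 2, so r4c1=2.
Step 14. [r6c5∈{3}] r6c5 has the single candidate 3, so r6c5=3.
Step 15. [r2c4∈{1}] r2c4's peers cover all but 1 ⇒ r2c4=1.
Step 16. [r3c3∈{5}] r3c3 is down to just 5. So r3c3=5.

Answer: 1 2 4 5 6 3 / 3 5 6 1 4 2 / 4 3 5 6 2 1 / 2 6 1 3 5 4 / 6 4 3 2 1 5 / 5 1 2 4 3 6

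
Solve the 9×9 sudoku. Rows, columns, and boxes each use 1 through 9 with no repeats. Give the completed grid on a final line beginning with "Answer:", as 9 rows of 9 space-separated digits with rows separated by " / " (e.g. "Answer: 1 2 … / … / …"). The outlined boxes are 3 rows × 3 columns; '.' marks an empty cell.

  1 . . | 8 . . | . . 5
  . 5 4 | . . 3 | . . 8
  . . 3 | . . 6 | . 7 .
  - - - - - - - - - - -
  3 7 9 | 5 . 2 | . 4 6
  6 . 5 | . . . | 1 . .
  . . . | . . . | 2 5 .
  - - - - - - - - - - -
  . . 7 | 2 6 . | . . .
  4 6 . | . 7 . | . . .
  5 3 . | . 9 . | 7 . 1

Step 1. [r6c1∈{8}] nothing but 8 survives at r6c1 ⇒ r6c1=8.
Step 2. [r7c1∈{9}] nothing but 9 survives at r7c1. So r7c1=9.
Step 3. [r3c1∈{2}] nothing but 2 survives at r3c1. So r3c1=2.
Step 4. [r4c5∈{1,8}] in row 4, 1 fits only at r4c5. So r4c5=1.
Step 5. [r8c4∈{1,3}] box 8 places 3 nowhere but r8c4, so r8c4=3.
Step 6. [r1c6∈{4,7,9}] across row 1, 7 lands solely at r1c6. So r1c6=7.
Step 7. [r9c4∈{4}] only 4 remains possible at r9c4. So r9c4=4.
Step 8. [r9c6∈{8}] r9c6 has the single candidate 8, so r9c6=8.
Step 9. [r8c3∈{1,2,8}] 8 has one home in col 3: r8c3 ⇒ r8c3=8.
Step 10. [r2c8∈{1,2,6,9}] 1 has one home in col 8: r2c8 ⇒ r2c8=1.
Step 11. [r1c8∈{2,3,6,9}] across box 3, 2 lands solely at r1c8 ⇒ r1c8=2.
Step 12. [r1c5∈{4}] nothing but 4 survives at r1c5 ⇒ r1c5=4.
Step 13. [r2c4∈{9}] nothing but 9 survives at r2c4, so r2c4=9.
Step 14. [r8c8∈{9}] r8c8 is down to just 9 ⇒ r8c8=9.
Step 15. [r1c7∈{3,6,9}] in row 1, 3 fits only at r1c7, so r1c7=3.
Step 16. [r3c7∈{4,9}] in col 7, 9 fits only at r3c7 ⇒ r3c7=9.
Step 17. [r7c7∈{4,5,8}] 4 has one home in col 7: r7c7 ⇒ r7c7=4.
Step 18. [r7c9∈{3}] only 3 remains possible at r7c9 ⇒ r7c9=3.
Step 19. [r7c6∈{1,5}] r7c6 is the only open cell in row 7 admitting 5, so r7c6=5.
Step 20. [r5c8∈{3,8}] col 8 places 3 nowhere but r5c8. So r5c8=3.
Step 21. [r5c4∈{7}] r5c4 is down to just 7. So r5c4=7.
Step 22. [r5c9∈{9}] r5c9 is down to just 9, so r5c9=9.
Step 23. [r5c6∈{4}] only 4 remains possible at r5c6. So r5c6=4.
Step 24. [r6c3∈{1}] r6c3 has the single candidate 1. So r6c3=1.
Step 25. [r6c2∈{4}] r6c2 has the single candidate 4 ⇒ r6c2=4.
Step 26. [r6c6∈{9}] r6c6 has the single candidate 9 ⇒ r6c6=9.
Step 27. [r5c5∈{8}] r5c5's peers cover all but 8 ⇒ r5c5=8.
Step 28. [r8c7∈{5}] r8c7 has the single candidate 5, so r8c7=5.
Step 29. [r6c9∈{7}] only 7 remains possible at r6c9. So r6c9=7.
Step 30. [r2c1∈{7}] r2c1 is down to just 7 ⇒ r2c1=7.
Step 31. [r3c9∈{4}] r3c9 has the single candidate 4 ⇒ r3c9=4.
Step 32. [r6c5∈{3}] r6c5 has the single candidate 3. So r6c5=3.
Step 33. [r7c2∈{1}] r7c2 has the single candidate 1, so r7c2=1.
Step 34. [r3c4∈{1}] only 1 remains possible at r3c4. So r3c4=1.
Step 35. [r4c7∈{8}] r4c7 has the single candidate 8 ⇒ r4c7=8.
Step 36. [r9c8∈{6}] only 6 remains possible at r9c8 ⇒ r9c8=6.
Step 37. [r3c5∈{5}] r3c5's peers cover all but 5, so r3c5=5.
Step 38. [r5c2∈{2}] r5c2 is down to just 2, so r5c2=2.
Step 39. [r1c2∈{9}] only 9 remains possible at r1c2 ⇒ r1c2=9.
Step 40. [r2c5∈{2}] r2c5 is down to just 2. So r2c5=2.
Step 41. [r2c7∈{6}] r2c7 has the single candidate 6 ⇒ r2c7=6.
Step 42. [r8c9∈{2}] r8c9's peers cover all but 2 ⇒ r8c9=2.
Step 43. [r7c8∈{8}] r7c8 has the single candidate 8 ⇒ r7c8=8.
Step 44. [r1c3∈{6}] r1c3 is down to just 6, so r1c3=6.
Step 45. [r9c3∈{2}] nothing but 2 survives at r9c3, so r9c3=2.
Step 46. [r3c2∈{8}] r3c2 is down to just 8, so r3c2=8.
Step 47. [r6c4∈{6}] nothing but 6 survives at r6c4. So r6c4=6.
Step 48. [r8c6∈{1}] r8c6's peers cover all but 1 ⇒ r8c6=1.

Answer: 1 9 6 8 4 7 3 2 5 / 7 5 4 9 2 3 6 1 8 / 2 8 3 1 5 6 9 7 4 / 3 7 9 5 1 2 8 4 6 / 6 2 5 7 8 4 1 3 9 / 8 4 1 6 3 9 2 5 7 / 9 1 7 2 6 5 4 8 3 / 4 6 8 3 7 1 5 9 2 / 5 3 2 4 9 8 7 6 1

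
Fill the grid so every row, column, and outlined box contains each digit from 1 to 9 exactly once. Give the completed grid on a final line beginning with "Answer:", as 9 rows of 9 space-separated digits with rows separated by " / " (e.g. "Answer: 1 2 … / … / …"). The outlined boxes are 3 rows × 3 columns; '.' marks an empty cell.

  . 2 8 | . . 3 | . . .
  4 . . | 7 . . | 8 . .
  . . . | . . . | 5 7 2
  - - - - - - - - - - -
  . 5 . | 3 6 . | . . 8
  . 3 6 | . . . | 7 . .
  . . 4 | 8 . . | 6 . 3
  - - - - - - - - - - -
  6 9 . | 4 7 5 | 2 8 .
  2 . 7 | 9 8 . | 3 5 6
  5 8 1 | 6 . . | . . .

Step 1. [r3c4∈{1}] r3c4 is down to just 1. So r3c4=1.
Step 2. [r6c5∈{1,2,5,9}] row 6 places 5 nowhere but r6c5. So r6c5=5.
Step 3. [r5c5∈{1,2,4,9}] 1 has one home in col 5: r5c5. So r5c5=1.
Step 4. [r9c6∈{2}] r9c6's peers cover all but 2, so r9c6=2.
Step 5. [r2c8∈{1,3,6,9}] 3 has one home in col 8: r2c8, so r2c8=3.
Step 6. [r1c1∈{1,7,9}] in row 1, 7 fits only at r1c1, so r1c1=7.
Step 7. [r6c8∈{1,2,9}] in row 6, 2 fits only at r6c8. So r6c8=2.
Step 8. [r1c8∈{1,4,6,9}] in row 1, 6 fits only at r1c8. So r1c8=6.
Step 9. [r4c8∈{1,4,9}] 1 has one home in col 8: r4c8 ⇒ r4c8=1.
Step 10. [r4c1∈{9}] r4c1 is down to just 9, so r4c1=9.
Step 11. [r4c7∈{4}] r4c7 has the single candidate 4 ⇒ r4c7=4.
Step 12. [r6c6∈{7,9}] in row 6, 9 fits only at r6c6. So r6c6=9.
Step 13. [r1c9∈{1,4,9}] in box 3, 4 fits only at r1c9 ⇒ r1c9=4.
Step 14. [r9c7∈{9}] nothing but 9 survives at r9c7, so r9c7=9.
Step 15. [r2c9∈{1,9}] in box 3, 9 fits only at r2c9, so r2c9=9.
Step 16. [r2c6∈{6}] only 6 remains possible at r2c6 ⇒ r2c6=6.
Step 17. [r3c5∈{4,9}] in col 5, 4 fits only at r3c5. So r3c5=4.
Step 18. [r6c2∈{1,7}] 7 has one home in row 6: r6c2, so r6c2=7.
Step 19. [r7c3∈{3}] r7c3 is down to just 3. So r7c3=3.
Step 20. [r8c2∈{4}] nothing but 4 survives at r8c2, so r8c2=4.
Step 21. [r9c9∈{7}] r9c9 has the single candidate 7. So r9c9=7.
Step 22. [r5c9∈{5}] nothing but 5 survives at r5c9. So r5c9=5.
Step 23. [r3c2∈{6}] only 6 remains possible at r3c2. So r3c2=6.
Step 24. [r1c4∈{5}] r1c4 has the single candidate 5, so r1c4=5.
Step 25. [r5c8∈{9}] r5c8 is down to just 9. So r5c8=9.
Step 26. [r7c9∈{1}] r7c9's peers cover all but 1, so r7c9=1.
Step 27. [r1c5∈{9}] only 9 remains possible at r1c5 ⇒ r1c5=9.
Step 28. [r1c7∈{1}] r1c7 has the single candidate 1 ⇒ r1c7=1.
Step 29. [r3c1∈{3}] r3c1's peers cover all but 3, so r3c1=3.
Step 30. [r8c6∈{1}] only 1 remains possible at r8c6, so r8c6=1.
Step 31. [r4c6∈{7}] r4c6's peers cover all but 7. So r4c6=7.
Step 32. [r6c1∈{1}] r6c1's peers cover all but 1 ⇒ r6c1=1.
Step 33. [r2c2∈{1}] r2c2's peers cover all but 1. So r2c2=1.
Step 34. [r5c6∈{4}] r5c6's peers cover all but 4. So r5c6=4.
Step 35. [r2c3∈{5}] r2c3 has the single candidate 5, so r2c3=5.
Step 36. [r4c3∈{2}] only 2 remains possible at r4c3, so r4c3=2.
Step 37. [r2c5∈{2}] only 2 remains possible at r2c5. So r2c5=2.
Step 38. [r5c4∈{2}] r5c4 has the single candidate 2. So r5c4=2.
Step 39. [r3c3∈{9}] r3c3's peers cover all but 9. So r3c3=9.
Step 40. [r9c5∈{3}] only 3 remains possible at r9c5. So r9c5=3.
Step 41. [r5c1∈{8}] nothing but 8 survives at r5c1, so r5c1=8.
Step 42. [r9c8∈{4}] r9c8's peers cover all but 4. So r9c8=4.
Step 43. [r3c6∈{8}] r3c6's peers cover all but 8, so r3c6=8.

Answer: 7 2 8 5 9 3 1 6 4 / 4 1 5 7 2 6 8 3 9 / 3 6 9 1 4 8 5 7 2 / 9 5 2 3 6 7 4 1 8 / 8 3 6 2 1 4 7 9 5 / 1 7 4 8 5 9 6 2 3 / 6 9 3 4 7 5 2 8 1 / 2 4 7 9 8 1 3 5 6 / 5 8 1 6 3 2 9 4 7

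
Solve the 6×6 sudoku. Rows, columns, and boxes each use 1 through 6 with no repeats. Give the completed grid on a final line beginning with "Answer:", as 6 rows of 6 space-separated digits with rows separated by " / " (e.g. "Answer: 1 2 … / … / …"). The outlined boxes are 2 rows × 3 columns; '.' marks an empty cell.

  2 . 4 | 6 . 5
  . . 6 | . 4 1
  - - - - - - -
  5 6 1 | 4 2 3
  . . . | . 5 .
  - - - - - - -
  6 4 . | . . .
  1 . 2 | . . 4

Step 1. [r2c1∈{3}] r2c1 is down to just 3. So r2c1=3.
Step 2. [r5c3∈{3,5}] col 3 places 5 nowhere but r5c3, so r5c3=5.
Step 3. [r6c2∈{3}] r6c2 is down to just 3, so r6c2=3.
Step 4. [r5c4∈{1,2,3}] r5c4 is the only open cell in col 4 admitting 3 ⇒ r5c4=3.
Step 5. [r2c4∈{2}] nothing but 2 survives at r2c4, so r2c4=2.
Step 6. [r4c3∈{3}] r4c3 is down to just 3. So r4c3=3.
Step 7. [r4c4∈{1}] r4c4's peers cover all but 1. So r4c4=1.
Step 8. [r5c5∈{1}] r5c5 has the single candidate 1, so r5c5=1.
Step 9. [r1c5∈{3}] nothing but 3 survives at r1c5. So r1c5=3.
Step 10. [r2c2∈{5}] only 5 remains possible at r2c2 ⇒ r2c2=5.
Step 11. [r4c2∈{2}] nothing but 2 survives at r4c2. So r4c2=2.
Step 12. [r4c6∈{6}] r4c6 has the single candidate 6 ⇒ r4c6=6.
Step 13. [r6c4∈{5}] only 5 remains possible at r6c4. So r6c4=5.
Step 14. [r6c5∈{6}] r6c5's peers cover all but 6 ⇒ r6c5=6.
Step 15. [r5c6∈{2}] r5c6 has the single candidate 2. So r5c6=2.
Step 16. [r1c2∈{1}] nothing but 1 survives at r1c2, so r1c2=1.
Step 17. [r4c1∈{4}] only 4 remains possible at r4c1 ⇒ r4c1=4.

Answer: 2 1 4 6 3 5 / 3 5 6 2 4 1 / 5 6 1 4 2 3 / 4 2 3 1 5 6 / 6 4 5 3 1 2 / 1 3 2 5 6 4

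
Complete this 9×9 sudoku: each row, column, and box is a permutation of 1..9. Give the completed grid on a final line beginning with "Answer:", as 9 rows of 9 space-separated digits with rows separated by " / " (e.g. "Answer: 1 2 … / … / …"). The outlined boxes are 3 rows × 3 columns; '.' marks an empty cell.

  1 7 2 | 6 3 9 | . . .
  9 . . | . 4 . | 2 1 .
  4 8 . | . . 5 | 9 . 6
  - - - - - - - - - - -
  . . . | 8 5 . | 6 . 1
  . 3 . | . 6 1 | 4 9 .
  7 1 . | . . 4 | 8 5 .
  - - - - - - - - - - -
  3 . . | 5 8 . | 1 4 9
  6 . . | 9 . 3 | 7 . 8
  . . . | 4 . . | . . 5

Step 1. [r2c4∈{7}] nothing but 7 survives at r2c4, so r2c4=7.
Step 2. [r5c4∈{2}] nothing but 2 survives at r5c4 ⇒ r5c4=2.
Step 3. [r9c5∈{1,2,7}] 7 has one home in col 5: r9c5, so r9c5=7.
Step 4. [r7c2∈{2}] nothing but 2 survives at r7c2 ⇒ r7c2=2.
Step 5. [r4c8∈{2,3,7}] in row 4, 3 fits only at r4c8, so r4c8=3.
Step 6. [r9c3∈{1,8,9}] row 9 places 1 nowhere but r9c3, so r9c3=1.
Step 7. [r9c6∈{2,6}] across col 6, 2 lands solely at r9c6. So r9c6=2.
Step 8. [r5c3∈{5,8}] across col 3, 8 lands solely at r5c3, so r5c3=8.
Step 9. [r6c3∈{6,9}] in row 6, 6 fits only at r6c3 ⇒ r6c3=6.
Step 10. [r4c3∈{4,9}] col 3 places 9 nowhere but r4c3 ⇒ r4c3=9.
Step 11. [r8c3∈{4,5}] 4 has one home in col 3: r8c3 ⇒ r8c3=4.
Step 12. [r2c3∈{3,5}] r2c3 is the only open cell in col 3 admitting 5. So r2c3=5.
Step 13. [r8c5∈{1}] r8c5 has the single candidate 1 ⇒ r8c5=1.
Step 14. [r6c9∈{2}] r6c9 has the single candidate 2. So r6c9=2.
Step 15. [r4c6∈{7}] r4c6 has the single candidate 7. So r4c6=7.
Step 16. [r5c1∈{5}] r5c1 is down to just 5. So r5c1=5.
Step 17. [r3c5∈{2}] only 2 remains possible at r3c5 ⇒ r3c5=2.
Step 18. [r9c1∈{8}] nothing but 8 survives at r9c1, so r9c1=8.
Step 19. [r8c8∈{2}] nothing but 2 survives at r8c8, so r8c8=2.
Step 20. [r3c3∈{3}] only 3 remains possible at r3c3. So r3c3=3.
Step 21. [r2c6∈{8}] nothing but 8 survives at r2c6 ⇒ r2c6=8.
Step 22. [r1c8∈{8}] r1c8 has the single candidate 8. So r1c8=8.
Step 23. [r6c5∈{9}] r6c5 has the single candidate 9. So r6c5=9.
Step 24. [r9c7∈{3}] r9c7 is down to just 3. So r9c7=3.
Step 25. [r9c8∈{6}] r9c8 has the single candidate 6, so r9c8=6.
Step 26. [r2c2∈{6}] nothing but 6 survives at r2c2 ⇒ r2c2=6.
Step 27. [r3c8∈{7}] r3c8 has the single candidate 7. So r3c8=7.
Step 28. [r3c4∈{1}] nothing but 1 survives at r3c4, so r3c4=1.
Step 29. [r1c7∈{5}] r1c7 has the single candidate 5 ⇒ r1c7=5.
Step 30. [r7c6∈{6}] r7c6's peers cover all but 6. So r7c6=6.
Step 31. [r8c2∈{5}] only 5 remains possible at r8c2 ⇒ r8c2=5.
Step 32. [r1c9∈{4}] r1c9's peers cover all but 4. So r1c9=4.
Step 33. [r5c9∈{7}] r5c9 has the single candidate 7, so r5c9=7.
Step 34. [r4c2∈{4}] only 4 remains possible at r4c2. So r4c2=4.
Step 35. [r7c3∈{7}] r7c3's peers cover all but 7 ⇒ r7c3=7.
Step 36. [r6c4∈{3}] r6c4 has the single candidate 3, so r6c4=3.
Step 37. [r2c9∈{3}] r2c9 is down to just 3 ⇒ r2c9=3.
Step 38. [r4c1∈{2}] only 2 remains possible at r4c1, so r4c1=2.
Step 39. [r9c2∈{9}] r9c2's peers cover all but 9. So r9c2=9.

Answer: 1 7 2 6 3 9 5 8 4 / 9 6 5 7 4 8 2 1 3 / 4 8 3 1 2 5 9 7 6 / 2 4 9 8 5 7 6 3 1 / 5 3 8 2 6 1 4 9 7 / 7 1 6 3 9 4 8 5 2 / 3 2 7 5 8 6 1 4 9 / 6 5 4 9 1 3 7 2 8 / 8 9 1 4 7 2 3 6 5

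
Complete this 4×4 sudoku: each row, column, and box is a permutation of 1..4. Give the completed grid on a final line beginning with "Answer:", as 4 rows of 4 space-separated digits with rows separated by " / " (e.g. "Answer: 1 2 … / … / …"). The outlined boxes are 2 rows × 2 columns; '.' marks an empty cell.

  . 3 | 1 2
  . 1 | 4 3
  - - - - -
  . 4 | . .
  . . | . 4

Step 1. [r4c1∈{1,2,3}] across row 4, 1 lands solely at r4c1. So r4c1=1.
Step 2. [r4c3∈{2,3}] r4c3 is the only open cell in row 4 admitting 3, so r4c3=3.
Step 3. [r4c2∈{2}] r4c2 has the single candidate 2. So r4c2=2.
Step 4. [r3c4∈{1}] r3c4 is down to just 1 ⇒ r3c4=1.
Step 5. [r3c1∈{3}] r3c1 is down to just 3 ⇒ r3c1=3.
Step 6. [r3c3∈{2}] nothing but 2 survives at r3c3. So r3c3=2.
Step 7. [r2c1∈{2}] nothing but 2 survives at r2c1 ⇒ r2c1=2.
Step 8. [r1c1∈{4}] nothing but 4 survives at r1c1 ⇒ r1c1=4.

Answer: 4 3 1 2 / 2 1 4 3 / 3 4 2 1 / 1 2 3 4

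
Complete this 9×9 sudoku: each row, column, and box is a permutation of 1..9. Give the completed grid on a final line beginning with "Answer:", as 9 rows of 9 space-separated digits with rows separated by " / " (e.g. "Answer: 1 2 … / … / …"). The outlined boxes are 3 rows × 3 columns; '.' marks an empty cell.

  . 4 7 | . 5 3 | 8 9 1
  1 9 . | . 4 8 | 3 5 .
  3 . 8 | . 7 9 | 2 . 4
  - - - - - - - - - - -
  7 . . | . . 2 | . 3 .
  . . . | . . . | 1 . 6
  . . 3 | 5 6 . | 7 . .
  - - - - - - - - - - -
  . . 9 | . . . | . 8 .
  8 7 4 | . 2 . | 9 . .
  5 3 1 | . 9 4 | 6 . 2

Step 1. [r6c6∈{1}] r6c6's peers cover all but 1. So r6c6=1.
Step 2. [r4c5∈{8}] nothing but 8 survives at r4c5. So r4c5=8.
Step 3. [r5c2∈{2,5,8}] across row 5, 8 lands solely at r5c2 ⇒ r5c2=8.
Step 4. [r6c2∈{2}] only 2 remains possible at r6c2. So r6c2=2.
Step 5. [r7c2∈{6}] r7c2 is down to just 6 ⇒ r7c2=6.
Step 6. [r1c1∈{2,6}] col 1 places 6 nowhere but r1c1, so r1c1=6.
Step 7. [r7c5∈{1,3}] r7c5 is the only open cell in col 5 admitting 1, so r7c5=1.
Step 8. [r6c8∈{4}] nothing but 4 survives at r6c8. So r6c8=4.
Step 9. [r4c7∈{5}] r4c7's peers cover all but 5 ⇒ r4c7=5.
Step 10. [r2c4∈{2,6}] across row 2, 6 lands solely at r2c4. So r2c4=6.
Step 11. [r8c4∈{3}] r8c4 has the single candidate 3 ⇒ r8c4=3.
Step 12. [r7c4∈{7}] r7c4's peers cover all but 7, so r7c4=7.
Step 13. [r4c4∈{4,9}] r4c4 is the only open cell in row 4 admitting 4. So r4c4=4.
Step 14. [r7c6∈{5}] r7c6 has the single candidate 5, so r7c6=5.
Step 15. [r6c1∈{9}] r6c1's peers cover all but 9 ⇒ r6c1=9.
Step 16. [r8c6∈{6}] r8c6 has the single candidate 6, so r8c6=6.
Step 17. [r3c8∈{6}] r3c8 is down to just 6 ⇒ r3c8=6.
Step 18. [r5c8∈{2}] r5c8 is down to just 2. So r5c8=2.
Step 19. [r4c3∈{6}] only 6 remains possible at r4c3 ⇒ r4c3=6.
Step 20. [r8c8∈{1}] only 1 remains possible at r8c8 ⇒ r8c8=1.
Step 21. [r5c4∈{9}] r5c4 has the single candidate 9, so r5c4=9.
Step 22. [r5c1∈{4}] r5c1 is down to just 4, so r5c1=4.
Step 23. [r3c2∈{5}] r3c2 is down to just 5. So r3c2=5.
Step 24. [r1c4∈{2}] r1c4 is down to just 2. So r1c4=2.
Step 25. [r7c1∈{2}] r7c1 is down to just 2, so r7c1=2.
Step 26. [r9c4∈{8}] nothing but 8 survives at r9c4, so r9c4=8.
Step 27. [r7c9∈{3}] r7c9's peers cover all but 3. So r7c9=3.
Step 28. [r2c3∈{2}] r2c3 is down to just 2. So r2c3=2.
Step 29. [r9c8∈{7}] r9c8 has the single candidate 7, so r9c8=7.
Step 30. [r7c7∈{4}] r7c7 is down to just 4 ⇒ r7c7=4.
Step 31. [r8c9∈{5}] r8c9's peers cover all but 5. So r8c9=5.
Step 32. [r2c9∈{7}] r2c9 is down to just 7. So r2c9=7.
Step 33. [r4c9∈{9}] r4c9's peers cover all but 9, so r4c9=9.
Step 34. [r3c4∈{1}] only 1 remains possible at r3c4. So r3c4=1.
Step 35. [r6c9∈{8}] r6c9 is down to just 8, so r6c9=8.
Step 36. [r5c6∈{7}] r5c6 has the single candidate 7 ⇒ r5c6=7.
Step 37. [r5c5∈{3}] only 3 remains possible at r5c5 ⇒ r5c5=3.
Step 38. [r4c2∈{1}] only 1 remains possible at r4c2 ⇒ r4c2=1.
Step 39. [r5c3∈{5}] r5c3's peers cover all but 5. So r5c3=5.

Answer: 6 4 7 2 5 3 8 9 1 / 1 9 2 6 4 8 3 5 7 / 3 5 8 1 7 9 2 6 4 / 7 1 6 4 8 2 5 3 9 / 4 8 5 9 3 7 1 2 6 / 9 2 3 5 6 1 7 4 8 / 2 6 9 7 1 5 4 8 3 / 8 7 4 3 2 6 9 1 5 / 5 3 1 8 9 4 6 7 2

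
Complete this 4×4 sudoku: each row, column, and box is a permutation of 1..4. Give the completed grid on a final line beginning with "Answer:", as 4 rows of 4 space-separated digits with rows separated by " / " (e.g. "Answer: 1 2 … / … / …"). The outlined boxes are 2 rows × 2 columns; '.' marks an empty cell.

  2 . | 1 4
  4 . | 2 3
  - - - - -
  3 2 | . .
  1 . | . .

Step 1. [r4c2∈{4}] nothing but 4 survives at r4c2, so r4c2=4.
Step 2. [r1c2∈{3}] r1c2 is down to just 3, so r1c2=3.
Step 3. [r3c4∈{1}] r3c4's peers cover all but 1. So r3c4=1.
Step 4. [r2c2∈{1}] r2c2 is down to just 1. So r2c2=1.
Step 5. [r4c4∈{2}] r4c4 is down to just 2. So r4c4=2.
Step 6. [r3c3∈{4}] r3c3 has the single candidate 4 ⇒ r3c3=4.
Step 7. [r4c3∈{3}] only 3 remains possible at r4c3. So r4c3=3.

Answer: 2 3 1 4 / 4 1 2 3 / 3 2 4 1 / 1 4 3 2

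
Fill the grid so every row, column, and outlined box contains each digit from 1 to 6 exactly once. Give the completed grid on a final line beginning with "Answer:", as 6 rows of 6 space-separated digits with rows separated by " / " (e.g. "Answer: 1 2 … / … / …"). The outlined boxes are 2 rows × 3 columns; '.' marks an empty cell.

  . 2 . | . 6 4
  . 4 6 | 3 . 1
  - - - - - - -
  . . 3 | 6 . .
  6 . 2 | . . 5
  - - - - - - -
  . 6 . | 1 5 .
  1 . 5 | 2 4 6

Step 1. [r3c1∈{4,5}] r3c1 is the only open cell in row 3 admitting 4 ⇒ r3c1=4.
Step 2. [r4c2∈{1}] r4c2's peers cover all but 1. So r4c2=1.
Step 3. [r1c1∈{3,5}] 3 has one home in row 1: r1c1, so r1c1=3.
Step 4. [r3c6∈{2}] r3c6 has the single candidate 2. So r3c6=2.
Step 5. [r4c5∈{3}] only 3 remains possible at r4c5 ⇒ r4c5=3.
Step 6. [r4c4∈{4}] r4c4 is down to just 4, so r4c4=4.
Step 7. [r2c5∈{2}] nothing but 2 survives at r2c5. So r2c5=2.
Step 8. [r3c5∈{1}] r3c5's peers cover all but 1, so r3c5=1.
Step 9. [r5c1∈{2}] r5c1 has the single candidate 2, so r5c1=2.
Step 10. [r6c2∈{3}] r6c2 is down to just 3. So r6c2=3.
Step 11. [r2c1∈{5}] r2c1's peers cover all but 5 ⇒ r2c1=5.
Step 12. [r5c3∈{4}] r5c3 has the single candidate 4. So r5c3=4.
Step 13. [r5c6∈{3}] only 3 remains possible at r5c6. So r5c6=3.
Step 14. [r3c2∈{5}] nothing but 5 survives at r3c2. So r3c2=5.
Step 15. [r1c4∈{5}] r1c4's peers cover all but 5. So r1c4=5.
Step 16. [r1c3∈{1}] only 1 remains possible at r1c3. So r1c3=1.

Answer: 3 2 1 5 6 4 / 5 4 6 3 2 1 / 4 5 3 6 1 2 / 6 1 2 4 3 5 / 2 6 4 1 5 3 / 1 3 5 2 4 6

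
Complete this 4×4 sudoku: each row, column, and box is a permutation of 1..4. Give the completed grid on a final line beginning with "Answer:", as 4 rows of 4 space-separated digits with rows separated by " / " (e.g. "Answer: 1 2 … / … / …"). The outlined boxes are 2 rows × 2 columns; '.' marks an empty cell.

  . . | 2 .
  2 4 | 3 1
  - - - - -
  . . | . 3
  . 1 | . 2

Step 1. [r4c1∈{3,4}] 3 has one home in row 4: r4c1, so r4c1=3.
Step 2. [r3c1∈{4}] only 4 remains possible at r3c1. So r3c1=4.
Step 3. [r3c3∈{1}] only 1 remains possible at r3c3. So r3c3=1.
Step 4. [r1c4∈{4}] r1c4 has the single candidate 4. So r1c4=4.
Step 5. [r4c3∈{4}] r4c3 is down to just 4 ⇒ r4c3=4.
Step 6. [r3c2∈{2}] nothing but 2 survives at r3c2 ⇒ r3c2=2.
Step 7. [r1c2∈{3}] r1c2 has the single candidate 3, so r1c2=3.
Step 8. [r1c1∈{1}] nothing but 1 survives at r1c1. So r1c1=1.

Answer: 1 3 2 4 / 2 4 3 1 / 4 2 1 3 / 3 1 4 2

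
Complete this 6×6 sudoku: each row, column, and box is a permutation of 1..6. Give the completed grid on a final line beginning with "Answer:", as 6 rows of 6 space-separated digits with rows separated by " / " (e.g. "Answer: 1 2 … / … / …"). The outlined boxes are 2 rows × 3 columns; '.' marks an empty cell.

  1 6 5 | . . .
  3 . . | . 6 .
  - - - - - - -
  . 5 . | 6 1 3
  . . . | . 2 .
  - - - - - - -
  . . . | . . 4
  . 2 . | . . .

Step 1. [r4c4∈{4,5}] box 4 places 4 nowhere but r4c4, so r4c4=4.
Step 2. [r5c4∈{1,2,3,5}] r5c4 is the only open cell in row 5 admitting 2, so r5c4=2.
Step 3. [r6c6∈{1,5,6}] 6 has one home in col 6: r6c6, so r6c6=6.
Step 4. [r6c4∈{1,3,5}] box 6 places 1 nowhere but r6c4 ⇒ r6c4=1.
Step 5. [r2c3∈{2,4}] r2c3 is the only open cell in box 1 admitting 2, so r2c3=2.
Step 6. [r4c1∈{6}] r4c1 is down to just 6 ⇒ r4c1=6.
Step 7. [r5c3∈{1,3,6}] r5c3 is the only open cell in row 5 admitting 6. So r5c3=6.
Step 8. [r4c3∈{1,3}] r4c3 is the only open cell in col 3 admitting 1 ⇒ r4c3=1.
Step 9. [r6c3∈{3,4}] 3 has one home in col 3: r6c3, so r6c3=3.
Step 10. [r6c5∈{5}] r6c5 has the single candidate 5. So r6c5=5.
Step 11. [r1c4∈{3}] r1c4 is down to just 3, so r1c4=3.
Step 12. [r6c1∈{4}] nothing but 4 survives at r6c1. So r6c1=4.
Step 13. [r2c4∈{5}] only 5 remains possible at r2c4, so r2c4=5.
Step 14. [r1c5∈{4}] r1c5's peers cover all but 4. So r1c5=4.
Step 15. [r5c5∈{3}] only 3 remains possible at r5c5. So r5c5=3.
Step 16. [r1c6∈{2}] r1c6 has the single candidate 2, so r1c6=2.
Step 17. [r3c3∈{4}] r3c3 is down to just 4 ⇒ r3c3=4.
Step 18. [r5c2∈{1}] r5c2 has the single candidate 1, so r5c2=1.
Step 19. [r4c2∈{3}] r4c2 is down to just 3 ⇒ r4c2=3.
Step 20. [r2c6∈{1}] only 1 remains possible at r2c6 ⇒ r2c6=1.
Step 21. [r2c2∈{4}] nothing but 4 survives at r2c2 ⇒ r2c2=4.
Step 22. [r3c1∈{2}] r3c1 has the single candidate 2 ⇒ r3c1=2.
Step 23. [r5c1∈{5}] r5c1's peers cover all but 5. So r5c1=5.
Step 24. [r4c6∈{5}] r4c6 is down to just 5, so r4c6=5.

Answer: 1 6 5 3 4 2 / 3 4 2 5 6 1 / 2 5 4 6 1 3 / 6 3 1 4 2 5 / 5 1 6 2 3 4 / 4 2 3 1 5 6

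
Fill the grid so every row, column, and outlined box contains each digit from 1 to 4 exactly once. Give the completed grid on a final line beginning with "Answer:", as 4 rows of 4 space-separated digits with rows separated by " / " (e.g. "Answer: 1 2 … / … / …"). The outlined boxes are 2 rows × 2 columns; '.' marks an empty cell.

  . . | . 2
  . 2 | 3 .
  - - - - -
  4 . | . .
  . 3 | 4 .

Step 1. [r2c1∈{1}] r2c1's peers cover all but 1 ⇒ r2c1=1.
Step 2. [r4c4∈{1}] r4c4's peers cover all but 1, so r4c4=1.
Step 3. [r3c4∈{3}] r3c4 has the single candidate 3. So r3c4=3.
Step 4. [r1c2∈{4}] r1c2 is down to just 4, so r1c2=4.
Step 5. [r1c3∈{1}] r1c3's peers cover all but 1 ⇒ r1c3=1.
Step 6. [r3c3∈{2}] only 2 remains possible at r3c3. So r3c3=2.
Step 7. [r2c4∈{4}] r2c4's peers cover all but 4. So r2c4=4.
Step 8. [r4c1∈{2}] r4c1 is down to just 2 ⇒ r4c1=2.
Step 9. [r1c1∈{3}] r1c1's peers cover all but 3. So r1c1=3.
Step 10. [r3c2∈{1}] only 1 remains possible at r3c2, so r3c2=1.

Answer: 3 4 1 2 / 1 2 3 4 / 4 1 2 3 / 2 3 4 1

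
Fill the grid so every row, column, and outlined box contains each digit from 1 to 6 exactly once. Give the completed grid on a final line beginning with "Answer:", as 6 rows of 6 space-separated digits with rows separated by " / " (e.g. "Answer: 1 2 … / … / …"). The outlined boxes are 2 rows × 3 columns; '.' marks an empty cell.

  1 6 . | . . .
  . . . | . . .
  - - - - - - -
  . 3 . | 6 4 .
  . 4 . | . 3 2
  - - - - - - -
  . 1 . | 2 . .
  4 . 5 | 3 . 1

Step 1. [r2c2∈{2,5}] across col 2, 5 lands solely at r2c2. So r2c2=5.
Step 2. [r5c6∈{4,5,6}] row 5 places 4 nowhere but r5c6. So r5c6=4.
Step 3. [r2c5∈{1,2,6}] col 5 places 1 nowhere but r2c5. So r2c5=1.
Step 4. [r3c6∈{5}] r3c6's peers cover all but 5 ⇒ r3c6=5.
Step 5. [r1c6∈{3}] nothing but 3 survives at r1c6, so r1c6=3.
Step 6. [r1c4∈{4,5}] across col 4, 5 lands solely at r1c4, so r1c4=5.
Step 7. [r3c1∈{2}] r3c1 is down to just 2, so r3c1=2.
Step 8. [r2c3∈{2,3,4}] r2c3 is the only open cell in row 2 admitting 2, so r2c3=2.
Step 9. [r5c3∈{3,6}] in col 3, 3 fits only at r5c3. So r5c3=3.
Step 10. [r5c1∈{6}] only 6 remains possible at r5c1 ⇒ r5c1=6.
Step 11. [r4c4∈{1}] r4c4's peers cover all but 1. So r4c4=1.
Step 12. [r6c5∈{6}] nothing but 6 survives at r6c5. So r6c5=6.
Step 13. [r2c4∈{4}] r2c4 has the single candidate 4. So r2c4=4.
Step 14. [r5c5∈{5}] nothing but 5 survives at r5c5. So r5c5=5.
Step 15. [r4c3∈{6}] only 6 remains possible at r4c3 ⇒ r4c3=6.
Step 16. [r3c3∈{1}] r3c3 is down to just 1 ⇒ r3c3=1.
Step 17. [r2c1∈{3}] r2c1's peers cover all but 3 ⇒ r2c1=3.
Step 18. [r4c1∈{5}] r4c1's peers cover all but 5, so r4c1=5.
Step 19. [r1c5∈{2}] nothing but 2 survives at r1c5 ⇒ r1c5=2.
Step 20. [r1c3∈{4}] r1c3's peers cover all but 4 ⇒ r1c3=4.
Step 21. [r2c6∈{6}] nothing but 6 survives at r2c6. So r2c6=6.
Step 22. [r6c2∈{2}] nothing but 2 survives at r6c2 ⇒ r6c2=2.

Answer: 1 6 4 5 2 3 / 3 5 2 4 1 6 / 2 3 1 6 4 5 / 5 4 6 1 3 2 / 6 1 3 2 5 4 / 4 2 5 3 6 1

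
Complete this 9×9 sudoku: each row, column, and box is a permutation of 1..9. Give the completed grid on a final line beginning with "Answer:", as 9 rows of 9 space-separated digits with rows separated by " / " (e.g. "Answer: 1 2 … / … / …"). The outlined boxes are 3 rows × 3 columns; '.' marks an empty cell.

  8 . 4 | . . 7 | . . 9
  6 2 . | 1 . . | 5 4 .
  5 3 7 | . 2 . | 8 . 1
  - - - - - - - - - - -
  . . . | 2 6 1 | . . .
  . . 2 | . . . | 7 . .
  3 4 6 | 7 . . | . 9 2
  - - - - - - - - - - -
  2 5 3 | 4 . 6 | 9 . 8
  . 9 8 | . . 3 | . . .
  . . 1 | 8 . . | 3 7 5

Step 1. [r5c5∈{3,4,5,8,9}] 4 has one home in col 5: r5c5. So r5c5=4.
Step 2. [r3c8∈{6}] only 6 remains possible at r3c8. So r3c8=6.
Step 3. [r5c4∈{3,5,9}] in box 5, 3 fits only at r5c4, so r5c4=3.
Step 4. [r5c6∈{5,8,9}] r5c6 is the only open cell in box 5 admitting 9. So r5c6=9.
Step 5. [r8c7∈{1,2,4,6}] in col 7, 6 fits only at r8c7. So r8c7=6.
Step 6. [r7c8∈{1}] nothing but 1 survives at r7c8. So r7c8=1.
Step 7. [r8c1∈{4,7}] box 7 places 7 nowhere but r8c1, so r8c1=7.
Step 8. [r2c3∈{9}] only 9 remains possible at r2c3 ⇒ r2c3=9.
Step 9. [r2c6∈{8}] r2c6's peers cover all but 8, so r2c6=8.
Step 10. [r8c4∈{5}] r8c4 has the single candidate 5. So r8c4=5.
Step 11. [r2c5∈{3}] only 3 remains possible at r2c5 ⇒ r2c5=3.
Step 12. [r5c8∈{5,8}] in row 5, 5 fits only at r5c8, so r5c8=5.
Step 13. [r1c8∈{2,3}] 3 has one home in row 1: r1c8. So r1c8=3.
Step 14. [r5c2∈{1,8}] in row 5, 8 fits only at r5c2, so r5c2=8.
Step 15. [r4c7∈{4}] r4c7 has the single candidate 4. So r4c7=4.
Step 16. [r1c5∈{5}] nothing but 5 survives at r1c5. So r1c5=5.
Step 17. [r6c5∈{8}] nothing but 8 survives at r6c5 ⇒ r6c5=8.
Step 18. [r3c6∈{4}] r3c6's peers cover all but 4, so r3c6=4.
Step 19. [r1c4∈{6}] nothing but 6 survives at r1c4 ⇒ r1c4=6.
Step 20. [r5c9∈{6}] only 6 remains possible at r5c9 ⇒ r5c9=6.
Step 21. [r6c6∈{5}] r6c6 has the single candidate 5. So r6c6=5.
Step 22. [r4c1∈{9}] r4c1 has the single candidate 9 ⇒ r4c1=9.
Step 23. [r9c6∈{2}] nothing but 2 survives at r9c6, so r9c6=2.
Step 24. [r7c5∈{7}] nothing but 7 survives at r7c5, so r7c5=7.
Step 25. [r4c2∈{7}] only 7 remains possible at r4c2 ⇒ r4c2=7.
Step 26. [r6c7∈{1}] r6c7's peers cover all but 1. So r6c7=1.
Step 27. [r8c8∈{2}] r8c8 has the single candidate 2, so r8c8=2.
Step 28. [r8c9∈{4}] r8c9 is down to just 4, so r8c9=4.
Step 29. [r9c5∈{9}] only 9 remains possible at r9c5. So r9c5=9.
Step 30. [r4c9∈{3}] only 3 remains possible at r4c9, so r4c9=3.
Step 31. [r9c1∈{4}] r9c1 is down to just 4. So r9c1=4.
Step 32. [r4c8∈{8}] only 8 remains possible at r4c8. So r4c8=8.
Step 33. [r1c2∈{1}] r1c2's peers cover all but 1. So r1c2=1.
Step 34. [r1c7∈{2}] nothing but 2 survives at r1c7, so r1c7=2.
Step 35. [r2c9∈{7}] only 7 remains possible at r2c9, so r2c9=7.
Step 36. [r5c1∈{1}] r5c1's peers cover all but 1, so r5c1=1.
Step 37. [r8c5∈{1}] r8c5 has the single candidate 1, so r8c5=1.
Step 38. [r3c4∈{9}] only 9 remains possible at r3c4, so r3c4=9.
Step 39. [r9c2∈{6}] only 6 remains possible at r9c2 ⇒ r9c2=6.
Step 40. [r4c3∈{5}] only 5 remains possible at r4c3, so r4c3=5.

Answer: 8 1 4 6 5 7 2 3 9 / 6 2 9 1 3 8 5 4 7 / 5 3 7 9 2 4 8 6 1 / 9 7 5 2 6 1 4 8 3 / 1 8 2 3 4 9 7 5 6 / 3 4 6 7 8 5 1 9 2 / 2 5 3 4 7 6 9 1 8 / 7 9 8 5 1 3 6 2 4 / 4 6 1 8 9 2 3 7 5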